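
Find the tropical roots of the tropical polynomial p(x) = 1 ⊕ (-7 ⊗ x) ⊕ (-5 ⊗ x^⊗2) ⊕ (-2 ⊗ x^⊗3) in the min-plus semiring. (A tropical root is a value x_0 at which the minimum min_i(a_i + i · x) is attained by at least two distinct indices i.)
Roots: {-3, -2, 8}

Each tropical root is a break point of the lower envelope of the lines y = a_i + i · x (there are 4 lines, with slopes 0, 1, ..., 3). Only the lines that attain the minimum somewhere contribute to roots; other lines are dominated. Here the surviving (envelope) indices are i = 3, i = 2, i = 1, i = 0.
Intersections between consecutive envelope lines give the roots: for adjacent envelope indices i < j the intersection is x = (a_i − a_j) / (j − i). Reading off the sorted break points: {-3, -2, 8}.
Verification: at each break x_0, at least two indices attain the minimum of min_i(a_i + i · x_0).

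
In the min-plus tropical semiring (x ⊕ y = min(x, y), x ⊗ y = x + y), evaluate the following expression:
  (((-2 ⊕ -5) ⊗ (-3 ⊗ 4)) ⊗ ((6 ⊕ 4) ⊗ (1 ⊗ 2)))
(((-2 ⊕ -5) ⊗ (-3 ⊗ 4)) ⊗ ((6 ⊕ 4) ⊗ (1 ⊗ 2))) = 3

Expand innermost to outermost. Recall ⊕ takes the minimum of its arguments and ⊗ takes their sum. Working out the expression (((-2 ⊕ -5) ⊗ (-3 ⊗ 4)) ⊗ ((6 ⊕ 4) ⊗ (1 ⊗ 2))) gives 3.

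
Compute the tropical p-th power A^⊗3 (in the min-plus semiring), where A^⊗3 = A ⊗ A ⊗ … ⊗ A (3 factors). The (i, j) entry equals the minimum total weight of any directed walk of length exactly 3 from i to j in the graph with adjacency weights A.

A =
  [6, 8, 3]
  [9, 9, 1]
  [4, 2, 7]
A^⊗3 =
  [13, 11, 6]
  [11, 10, 4]
  [7, 5, 10]

Each entry (A^⊗3)_ij equals the minimum over all length-3 walks i = v_0 → v_1 → … → v_3 = j of Σ_t A[v_t][v_{t+1}]. For example, for (i, j) = (0, 2) we minimise over 9 possible intermediate vertex sequences; the minimum is 6, attained along the walk 0 → 2 → 1 → 2.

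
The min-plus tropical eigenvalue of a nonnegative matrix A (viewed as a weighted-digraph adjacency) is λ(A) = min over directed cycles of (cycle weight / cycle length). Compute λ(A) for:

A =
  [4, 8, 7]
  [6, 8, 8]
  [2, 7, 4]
λ(A) = 4

Enumerate directed cycles and compute their means (weight / length). Sample:
  cycle 0 → 0: weight = 4, length = 1, mean = 4/1 ≈ 4.000
  cycle 1 → 1: weight = 8, length = 1, mean = 8/1 ≈ 8.000
  cycle 2 → 2: weight = 4, length = 1, mean = 4/1 ≈ 4.000
  cycle 0 → 1 → 0: weight = 14, length = 2, mean = 14/2 ≈ 7.000
  cycle 0 → 2 → 0: weight = 9, length = 2, mean = 9/2 ≈ 4.500
  cycle 1 → 0 → 1: weight = 14, length = 2, mean = 14/2 ≈ 7.000
Minimum mean = 4.000, attained e.g. along the cycle 0 → 0 with weight 4 and length 1. So λ(A) = 4/1 = 4.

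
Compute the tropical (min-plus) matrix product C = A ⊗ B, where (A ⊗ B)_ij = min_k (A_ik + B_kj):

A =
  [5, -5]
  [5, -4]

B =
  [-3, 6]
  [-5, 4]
A ⊗ B =
  [-10, -1]
  [-9, 0]

Apply the min-plus product entry-by-entry:
  C[0][0] = min over k of (A[0][0] + B[0][0] = 5 + -3 = 2, A[0][1] + B[1][0] = -5 + -5 = -10) = -10 (attained at k = 1)
  C[0][1] = min over k of (A[0][0] + B[0][1] = 5 + 6 = 11, A[0][1] + B[1][1] = -5 + 4 = -1) = -1 (attained at k = 1)
  C[1][0] = min over k of (A[1][0] + B[0][0] = 5 + -3 = 2, A[1][1] + B[1][0] = -4 + -5 = -9) = -9 (attained at k = 1)
  C[1][1] = min over k of (A[1][0] + B[0][1] = 5 + 6 = 11, A[1][1] + B[1][1] = -4 + 4 = 0) = 0 (attained at k = 1)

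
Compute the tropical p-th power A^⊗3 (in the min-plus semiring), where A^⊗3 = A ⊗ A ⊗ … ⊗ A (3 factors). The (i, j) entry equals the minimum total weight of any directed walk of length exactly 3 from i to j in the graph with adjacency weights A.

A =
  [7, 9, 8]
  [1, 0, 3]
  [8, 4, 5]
A^⊗3 =
  [10, 9, 12]
  [1, 0, 3]
  [5, 4, 7]

Each entry (A^⊗3)_ij equals the minimum over all length-3 walks i = v_0 → v_1 → … → v_3 = j of Σ_t A[v_t][v_{t+1}]. For example, for (i, j) = (0, 2) we minimise over 9 possible intermediate vertex sequences; the minimum is 12, attained along the walk 0 → 1 → 1 → 2.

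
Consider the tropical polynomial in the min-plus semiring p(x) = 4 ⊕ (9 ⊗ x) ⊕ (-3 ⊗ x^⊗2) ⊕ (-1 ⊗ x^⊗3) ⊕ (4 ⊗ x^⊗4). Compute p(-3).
p(-3) = -10

A tropical monomial a ⊗ x^⊗i evaluates to a + i · x. Evaluating each term at x = -3:
  Term 0 contributes 4 + 0 · -3 = 4
  Term 1 contributes 9 + 1 · -3 = 6
  Term 2 contributes -3 + 2 · -3 = -9
  Term 3 contributes -1 + 3 · -3 = -10
  Term 4 contributes 4 + 4 · -3 = -8
p(-3) = ⊕ of these = min[4, 6, -9, -10, -8] = -10.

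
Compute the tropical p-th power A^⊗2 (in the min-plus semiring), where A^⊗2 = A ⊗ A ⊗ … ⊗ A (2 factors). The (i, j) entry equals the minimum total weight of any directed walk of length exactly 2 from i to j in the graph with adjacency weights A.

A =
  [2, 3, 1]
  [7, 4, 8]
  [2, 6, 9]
A^⊗2 =
  [3, 5, 3]
  [9, 8, 8]
  [4, 5, 3]

Each entry (A^⊗2)_ij equals the minimum over all length-2 walks i = v_0 → v_1 → … → v_2 = j of Σ_t A[v_t][v_{t+1}]. For example, for (i, j) = (0, 2) we minimise over 3 possible intermediate vertex sequences; the minimum is 3, attained along the walk 0 → 0 → 2.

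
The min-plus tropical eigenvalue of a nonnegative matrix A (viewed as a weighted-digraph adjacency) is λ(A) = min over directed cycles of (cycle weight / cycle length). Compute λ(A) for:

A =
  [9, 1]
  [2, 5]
λ(A) = 3/2

Enumerate directed cycles and compute their means (weight / length). Sample:
  cycle 0 → 0: weight = 9, length = 1, mean = 9/1 ≈ 9.000
  cycle 1 → 1: weight = 5, length = 1, mean = 5/1 ≈ 5.000
  cycle 0 → 1 → 0: weight = 3, length = 2, mean = 3/2 ≈ 1.500
  cycle 1 → 0 → 1: weight = 3, length = 2, mean = 3/2 ≈ 1.500
Minimum mean = 1.500, attained e.g. along the cycle 0 → 1 → 0 with weight 3 and length 2. So λ(A) = 3/2 = 3/2.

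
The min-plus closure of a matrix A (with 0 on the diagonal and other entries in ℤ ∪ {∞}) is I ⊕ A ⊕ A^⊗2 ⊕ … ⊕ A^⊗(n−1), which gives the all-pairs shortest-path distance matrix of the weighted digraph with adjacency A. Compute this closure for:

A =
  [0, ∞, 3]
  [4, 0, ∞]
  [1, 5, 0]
Closure =
  [0, 8, 3]
  [4, 0, 7]
  [1, 5, 0]

This is the Floyd-Warshall all-pairs shortest-path computation. For each intermediate vertex k = 0, 1, …, 2, update dist[i][j] ← min(dist[i][j], dist[i][k] + dist[k][j]). The final matrix gives, for each (i, j), the minimum total weight of any directed path from i to j (possibly empty when i = j).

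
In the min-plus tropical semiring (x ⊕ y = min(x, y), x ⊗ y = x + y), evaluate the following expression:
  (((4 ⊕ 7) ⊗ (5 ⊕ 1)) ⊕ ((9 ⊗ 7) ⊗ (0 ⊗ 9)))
(((4 ⊕ 7) ⊗ (5 ⊕ 1)) ⊕ ((9 ⊗ 7) ⊗ (0 ⊗ 9))) = 5

Expand innermost to outermost. Recall ⊕ takes the minimum of its arguments and ⊗ takes their sum. Working out the expression (((4 ⊕ 7) ⊗ (5 ⊕ 1)) ⊕ ((9 ⊗ 7) ⊗ (0 ⊗ 9))) gives 5.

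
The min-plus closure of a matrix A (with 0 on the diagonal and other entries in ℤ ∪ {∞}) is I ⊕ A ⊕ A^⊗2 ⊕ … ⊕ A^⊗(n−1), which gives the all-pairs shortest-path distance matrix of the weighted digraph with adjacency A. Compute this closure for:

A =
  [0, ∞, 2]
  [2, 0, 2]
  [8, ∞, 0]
Closure =
  [0, ∞, 2]
  [2, 0, 2]
  [8, ∞, 0]

This is the Floyd-Warshall all-pairs shortest-path computation. For each intermediate vertex k = 0, 1, …, 2, update dist[i][j] ← min(dist[i][j], dist[i][k] + dist[k][j]). The final matrix gives, for each (i, j), the minimum total weight of any directed path from i to j (possibly empty when i = j).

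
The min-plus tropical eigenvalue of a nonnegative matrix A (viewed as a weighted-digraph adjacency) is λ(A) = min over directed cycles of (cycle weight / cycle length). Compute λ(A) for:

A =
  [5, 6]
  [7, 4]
λ(A) = 4

Enumerate directed cycles and compute their means (weight / length). Sample:
  cycle 0 → 0: weight = 5, length = 1, mean = 5/1 ≈ 5.000
  cycle 1 → 1: weight = 4, length = 1, mean = 4/1 ≈ 4.000
  cycle 0 → 1 → 0: weight = 13, length = 2, mean = 13/2 ≈ 6.500
  cycle 1 → 0 → 1: weight = 13, length = 2, mean = 13/2 ≈ 6.500
Minimum mean = 4.000, attained e.g. along the cycle 1 → 1 with weight 4 and length 1. So λ(A) = 4/1 = 4.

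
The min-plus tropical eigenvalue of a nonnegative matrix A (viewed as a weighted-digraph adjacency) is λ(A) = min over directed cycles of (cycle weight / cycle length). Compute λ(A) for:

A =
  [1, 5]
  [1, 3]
λ(A) = 1

Enumerate directed cycles and compute their means (weight / length). Sample:
  cycle 0 → 0: weight = 1, length = 1, mean = 1/1 ≈ 1.000
  cycle 1 → 1: weight = 3, length = 1, mean = 3/1 ≈ 3.000
  cycle 0 → 1 → 0: weight = 6, length = 2, mean = 6/2 ≈ 3.000
  cycle 1 → 0 → 1: weight = 6, length = 2, mean = 6/2 ≈ 3.000
Minimum mean = 1.000, attained e.g. along the cycle 0 → 0 with weight 1 and length 1. So λ(A) = 1/1 = 1.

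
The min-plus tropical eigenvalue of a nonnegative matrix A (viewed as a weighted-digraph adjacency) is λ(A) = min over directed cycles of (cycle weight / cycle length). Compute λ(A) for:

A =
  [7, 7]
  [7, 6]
λ(A) = 6

Enumerate directed cycles and compute their means (weight / length). Sample:
  cycle 0 → 0: weight = 7, length = 1, mean = 7/1 ≈ 7.000
  cycle 1 → 1: weight = 6, length = 1, mean = 6/1 ≈ 6.000
  cycle 0 → 1 → 0: weight = 14, length = 2, mean = 14/2 ≈ 7.000
  cycle 1 → 0 → 1: weight = 14, length = 2, mean = 14/2 ≈ 7.000
Minimum mean = 6.000, attained e.g. along the cycle 1 → 1 with weight 6 and length 1. So λ(A) = 6/1 = 6.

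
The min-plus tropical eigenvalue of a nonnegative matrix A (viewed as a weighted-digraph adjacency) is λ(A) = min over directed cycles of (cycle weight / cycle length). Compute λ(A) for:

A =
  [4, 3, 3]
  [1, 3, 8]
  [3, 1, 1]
λ(A) = 1

Enumerate directed cycles and compute their means (weight / length). Sample:
  cycle 0 → 0: weight = 4, length = 1, mean = 4/1 ≈ 4.000
  cycle 1 → 1: weight = 3, length = 1, mean = 3/1 ≈ 3.000
  cycle 2 → 2: weight = 1, length = 1, mean = 1/1 ≈ 1.000
  cycle 0 → 1 → 0: weight = 4, length = 2, mean = 4/2 ≈ 2.000
  cycle 0 → 2 → 0: weight = 6, length = 2, mean = 6/2 ≈ 3.000
  cycle 1 → 0 → 1: weight = 4, length = 2, mean = 4/2 ≈ 2.000
Minimum mean = 1.000, attained e.g. along the cycle 2 → 2 with weight 1 and length 1. So λ(A) = 1/1 = 1.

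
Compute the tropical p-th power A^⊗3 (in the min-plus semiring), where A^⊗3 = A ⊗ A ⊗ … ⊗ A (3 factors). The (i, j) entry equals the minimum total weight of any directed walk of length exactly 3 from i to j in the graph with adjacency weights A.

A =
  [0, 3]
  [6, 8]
A^⊗3 =
  [0, 3]
  [6, 9]

Each entry (A^⊗3)_ij equals the minimum over all length-3 walks i = v_0 → v_1 → … → v_3 = j of Σ_t A[v_t][v_{t+1}]. For example, for (i, j) = (0, 1) we minimise over 4 possible intermediate vertex sequences; the minimum is 3, attained along the walk 0 → 0 → 0 → 1.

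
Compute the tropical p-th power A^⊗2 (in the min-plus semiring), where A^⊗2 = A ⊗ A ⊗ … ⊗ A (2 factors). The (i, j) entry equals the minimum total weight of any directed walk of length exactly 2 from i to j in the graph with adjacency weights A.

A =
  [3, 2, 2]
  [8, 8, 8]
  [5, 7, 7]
A^⊗2 =
  [6, 5, 5]
  [11, 10, 10]
  [8, 7, 7]

Each entry (A^⊗2)_ij equals the minimum over all length-2 walks i = v_0 → v_1 → … → v_2 = j of Σ_t A[v_t][v_{t+1}]. For example, for (i, j) = (0, 2) we minimise over 3 possible intermediate vertex sequences; the minimum is 5, attained along the walk 0 → 0 → 2.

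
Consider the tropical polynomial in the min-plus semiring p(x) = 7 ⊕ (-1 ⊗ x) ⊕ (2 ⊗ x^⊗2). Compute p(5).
p(5) = 4

A tropical monomial a ⊗ x^⊗i evaluates to a + i · x. Evaluating each term at x = 5:
  Term 0 contributes 7 + 0 · 5 = 7
  Term 1 contributes -1 + 1 · 5 = 4
  Term 2 contributes 2 + 2 · 5 = 12
p(5) = ⊕ of these = min[7, 4, 12] = 4.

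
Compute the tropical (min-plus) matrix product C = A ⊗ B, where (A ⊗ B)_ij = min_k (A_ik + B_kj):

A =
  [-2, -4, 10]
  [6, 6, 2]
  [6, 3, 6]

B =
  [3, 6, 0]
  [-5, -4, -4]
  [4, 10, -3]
A ⊗ B =
  [-9, -8, -8]
  [1, 2, -1]
  [-2, -1, -1]

Apply the min-plus product entry-by-entry:
  C[0][0] = min over k of (A[0][0] + B[0][0] = -2 + 3 = 1, A[0][1] + B[1][0] = -4 + -5 = -9, A[0][2] + B[2][0] = 10 + 4 = 14) = -9 (attained at k = 1)
  C[0][1] = min over k of (A[0][0] + B[0][1] = -2 + 6 = 4, A[0][1] + B[1][1] = -4 + -4 = -8, A[0][2] + B[2][1] = 10 + 10 = 20) = -8 (attained at k = 1)
  C[0][2] = min over k of (A[0][0] + B[0][2] = -2 + 0 = -2, A[0][1] + B[1][2] = -4 + -4 = -8, A[0][2] + B[2][2] = 10 + -3 = 7) = -8 (attained at k = 1)
  C[1][0] = min over k of (A[1][0] + B[0][0] = 6 + 3 = 9, A[1][1] + B[1][0] = 6 + -5 = 1, A[1][2] + B[2][0] = 2 + 4 = 6) = 1 (attained at k = 1)
  C[1][1] = min over k of (A[1][0] + B[0][1] = 6 + 6 = 12, A[1][1] + B[1][1] = 6 + -4 = 2, A[1][2] + B[2][1] = 2 + 10 = 12) = 2 (attained at k = 1)
  C[1][2] = min over k of (A[1][0] + B[0][2] = 6 + 0 = 6, A[1][1] + B[1][2] = 6 + -4 = 2, A[1][2] + B[2][2] = 2 + -3 = -1) = -1 (attained at k = 2)
  C[2][0] = min over k of (A[2][0] + B[0][0] = 6 + 3 = 9, A[2][1] + B[1][0] = 3 + -5 = -2, A[2][2] + B[2][0] = 6 + 4 = 10) = -2 (attained at k = 1)
  C[2][1] = min over k of (A[2][0] + B[0][1] = 6 + 6 = 12, A[2][1] + B[1][1] = 3 + -4 = -1, A[2][2] + B[2][1] = 6 + 10 = 16) = -1 (attained at k = 1)
  C[2][2] = min over k of (A[2][0] + B[0][2] = 6 + 0 = 6, A[2][1] + B[1][2] = 3 + -4 = -1, A[2][2] + B[2][2] = 6 + -3 = 3) = -1 (attained at k = 1)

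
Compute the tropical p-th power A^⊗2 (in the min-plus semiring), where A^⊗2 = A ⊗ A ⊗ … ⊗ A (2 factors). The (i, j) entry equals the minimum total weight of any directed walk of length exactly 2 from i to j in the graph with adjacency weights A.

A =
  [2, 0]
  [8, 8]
A^⊗2 =
  [4, 2]
  [10, 8]

Each entry (A^⊗2)_ij equals the minimum over all length-2 walks i = v_0 → v_1 → … → v_2 = j of Σ_t A[v_t][v_{t+1}]. For example, for (i, j) = (0, 1) we minimise over 2 possible intermediate vertex sequences; the minimum is 2, attained along the walk 0 → 0 → 1.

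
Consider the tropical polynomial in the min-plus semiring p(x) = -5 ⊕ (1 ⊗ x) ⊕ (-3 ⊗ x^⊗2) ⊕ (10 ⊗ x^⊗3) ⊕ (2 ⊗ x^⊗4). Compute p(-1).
p(-1) = -5

A tropical monomial a ⊗ x^⊗i evaluates to a + i · x. Evaluating each term at x = -1:
  Term 0 contributes -5 + 0 · -1 = -5
  Term 1 contributes 1 + 1 · -1 = 0
  Term 2 contributes -3 + 2 · -1 = -5
  Term 3 contributes 10 + 3 · -1 = 7
  Term 4 contributes 2 + 4 · -1 = -2
p(-1) = ⊕ of these = min[-5, 0, -5, 7, -2] = -5.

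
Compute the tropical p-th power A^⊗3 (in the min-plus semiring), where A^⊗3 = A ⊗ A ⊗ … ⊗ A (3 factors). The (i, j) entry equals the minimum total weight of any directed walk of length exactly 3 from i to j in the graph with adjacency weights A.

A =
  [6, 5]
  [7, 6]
A^⊗3 =
  [18, 17]
  [19, 18]

Each entry (A^⊗3)_ij equals the minimum over all length-3 walks i = v_0 → v_1 → … → v_3 = j of Σ_t A[v_t][v_{t+1}]. For example, for (i, j) = (0, 1) we minimise over 4 possible intermediate vertex sequences; the minimum is 17, attained along the walk 0 → 0 → 0 → 1.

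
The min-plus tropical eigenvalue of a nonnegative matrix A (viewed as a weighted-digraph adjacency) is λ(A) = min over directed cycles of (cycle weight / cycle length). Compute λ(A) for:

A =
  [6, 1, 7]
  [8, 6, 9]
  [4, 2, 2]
λ(A) = 2

Enumerate directed cycles and compute their means (weight / length). Sample:
  cycle 0 → 0: weight = 6, length = 1, mean = 6/1 ≈ 6.000
  cycle 1 → 1: weight = 6, length = 1, mean = 6/1 ≈ 6.000
  cycle 2 → 2: weight = 2, length = 1, mean = 2/1 ≈ 2.000
  cycle 0 → 1 → 0: weight = 9, length = 2, mean = 9/2 ≈ 4.500
  cycle 0 → 2 → 0: weight = 11, length = 2, mean = 11/2 ≈ 5.500
  cycle 1 → 0 → 1: weight = 9, length = 2, mean = 9/2 ≈ 4.500
Minimum mean = 2.000, attained e.g. along the cycle 2 → 2 with weight 2 and length 1. So λ(A) = 2/1 = 2.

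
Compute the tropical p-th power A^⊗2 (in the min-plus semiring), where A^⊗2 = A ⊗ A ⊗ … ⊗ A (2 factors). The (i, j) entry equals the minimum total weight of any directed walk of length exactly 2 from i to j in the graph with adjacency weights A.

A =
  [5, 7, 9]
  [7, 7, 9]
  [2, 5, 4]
A^⊗2 =
  [10, 12, 13]
  [11, 14, 13]
  [6, 9, 8]

Each entry (A^⊗2)_ij equals the minimum over all length-2 walks i = v_0 → v_1 → … → v_2 = j of Σ_t A[v_t][v_{t+1}]. For example, for (i, j) = (0, 2) we minimise over 3 possible intermediate vertex sequences; the minimum is 13, attained along the walk 0 → 2 → 2.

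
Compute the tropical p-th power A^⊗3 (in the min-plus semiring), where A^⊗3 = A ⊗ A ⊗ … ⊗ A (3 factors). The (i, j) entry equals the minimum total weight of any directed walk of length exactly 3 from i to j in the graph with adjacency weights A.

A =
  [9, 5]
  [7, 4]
A^⊗3 =
  [16, 13]
  [15, 12]

Each entry (A^⊗3)_ij equals the minimum over all length-3 walks i = v_0 → v_1 → … → v_3 = j of Σ_t A[v_t][v_{t+1}]. For example, for (i, j) = (0, 1) we minimise over 4 possible intermediate vertex sequences; the minimum is 13, attained along the walk 0 → 1 → 1 → 1.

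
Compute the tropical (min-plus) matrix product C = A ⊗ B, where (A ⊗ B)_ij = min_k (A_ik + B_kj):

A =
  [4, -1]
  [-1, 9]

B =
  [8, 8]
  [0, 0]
A ⊗ B =
  [-1, -1]
  [7, 7]

Apply the min-plus product entry-by-entry:
  C[0][0] = min over k of (A[0][0] + B[0][0] = 4 + 8 = 12, A[0][1] + B[1][0] = -1 + 0 = -1) = -1 (attained at k = 1)
  C[0][1] = min over k of (A[0][0] + B[0][1] = 4 + 8 = 12, A[0][1] + B[1][1] = -1 + 0 = -1) = -1 (attained at k = 1)
  C[1][0] = min over k of (A[1][0] + B[0][0] = -1 + 8 = 7, A[1][1] + B[1][0] = 9 + 0 = 9) = 7 (attained at k = 0)
  C[1][1] = min over k of (A[1][0] + B[0][1] = -1 + 8 = 7, A[1][1] + B[1][1] = 9 + 0 = 9) = 7 (attained at k = 0)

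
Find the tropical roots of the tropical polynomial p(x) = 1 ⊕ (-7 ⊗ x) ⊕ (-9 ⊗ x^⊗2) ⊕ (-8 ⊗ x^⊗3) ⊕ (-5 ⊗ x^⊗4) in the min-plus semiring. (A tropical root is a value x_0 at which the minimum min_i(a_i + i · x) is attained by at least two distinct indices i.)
Roots: {-3, -1, 2, 8}

Each tropical root is a break point of the lower envelope of the lines y = a_i + i · x (there are 5 lines, with slopes 0, 1, ..., 4). Only the lines that attain the minimum somewhere contribute to roots; other lines are dominated. Here the surviving (envelope) indices are i = 4, i = 3, i = 2, i = 1, i = 0.
Intersections between consecutive envelope lines give the roots: for adjacent envelope indices i < j the intersection is x = (a_i − a_j) / (j − i). Reading off the sorted break points: {-3, -1, 2, 8}.
Verification: at each break x_0, at least two indices attain the minimum of min_i(a_i + i · x_0).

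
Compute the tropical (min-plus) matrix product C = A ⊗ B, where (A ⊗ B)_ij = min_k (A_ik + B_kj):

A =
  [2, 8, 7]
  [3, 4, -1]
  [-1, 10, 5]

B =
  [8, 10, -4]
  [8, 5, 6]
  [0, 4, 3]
A ⊗ B =
  [7, 11, -2]
  [-1, 3, -1]
  [5, 9, -5]

Apply the min-plus product entry-by-entry:
  C[0][0] = min over k of (A[0][0] + B[0][0] = 2 + 8 = 10, A[0][1] + B[1][0] = 8 + 8 = 16, A[0][2] + B[2][0] = 7 + 0 = 7) = 7 (attained at k = 2)
  C[0][1] = min over k of (A[0][0] + B[0][1] = 2 + 10 = 12, A[0][1] + B[1][1] = 8 + 5 = 13, A[0][2] + B[2][1] = 7 + 4 = 11) = 11 (attained at k = 2)
  C[0][2] = min over k of (A[0][0] + B[0][2] = 2 + -4 = -2, A[0][1] + B[1][2] = 8 + 6 = 14, A[0][2] + B[2][2] = 7 + 3 = 10) = -2 (attained at k = 0)
  C[1][0] = min over k of (A[1][0] + B[0][0] = 3 + 8 = 11, A[1][1] + B[1][0] = 4 + 8 = 12, A[1][2] + B[2][0] = -1 + 0 = -1) = -1 (attained at k = 2)
  C[1][1] = min over k of (A[1][0] + B[0][1] = 3 + 10 = 13, A[1][1] + B[1][1] = 4 + 5 = 9, A[1][2] + B[2][1] = -1 + 4 = 3) = 3 (attained at k = 2)
  C[1][2] = min over k of (A[1][0] + B[0][2] = 3 + -4 = -1, A[1][1] + B[1][2] = 4 + 6 = 10, A[1][2] + B[2][2] = -1 + 3 = 2) = -1 (attained at k = 0)
  C[2][0] = min over k of (A[2][0] + B[0][0] = -1 + 8 = 7, A[2][1] + B[1][0] = 10 + 8 = 18, A[2][2] + B[2][0] = 5 + 0 = 5) = 5 (attained at k = 2)
  C[2][1] = min over k of (A[2][0] + B[0][1] = -1 + 10 = 9, A[2][1] + B[1][1] = 10 + 5 = 15, A[2][2] + B[2][1] = 5 + 4 = 9) = 9 (attained at k = 0)
  C[2][2] = min over k of (A[2][0] + B[0][2] = -1 + -4 = -5, A[2][1] + B[1][2] = 10 + 6 = 16, A[2][2] + B[2][2] = 5 + 3 = 8) = -5 (attained at k = 0)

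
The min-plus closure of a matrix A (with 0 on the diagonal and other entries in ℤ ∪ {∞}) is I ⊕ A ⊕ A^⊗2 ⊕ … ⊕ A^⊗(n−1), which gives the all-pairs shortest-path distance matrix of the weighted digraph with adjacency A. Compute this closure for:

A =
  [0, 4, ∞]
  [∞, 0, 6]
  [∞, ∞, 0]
Closure =
  [0, 4, 10]
  [∞, 0, 6]
  [∞, ∞, 0]

This is the Floyd-Warshall all-pairs shortest-path computation. For each intermediate vertex k = 0, 1, …, 2, update dist[i][j] ← min(dist[i][j], dist[i][k] + dist[k][j]). The final matrix gives, for each (i, j), the minimum total weight of any directed path from i to j (possibly empty when i = j).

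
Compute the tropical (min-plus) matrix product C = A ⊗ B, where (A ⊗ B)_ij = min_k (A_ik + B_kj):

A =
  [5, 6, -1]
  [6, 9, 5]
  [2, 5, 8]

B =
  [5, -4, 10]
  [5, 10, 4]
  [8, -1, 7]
A ⊗ B =
  [7, -2, 6]
  [11, 2, 12]
  [7, -2, 9]

Apply the min-plus product entry-by-entry:
  C[0][0] = min over k of (A[0][0] + B[0][0] = 5 + 5 = 10, A[0][1] + B[1][0] = 6 + 5 = 11, A[0][2] + B[2][0] = -1 + 8 = 7) = 7 (attained at k = 2)
  C[0][1] = min over k of (A[0][0] + B[0][1] = 5 + -4 = 1, A[0][1] + B[1][1] = 6 + 10 = 16, A[0][2] + B[2][1] = -1 + -1 = -2) = -2 (attained at k = 2)
  C[0][2] = min over k of (A[0][0] + B[0][2] = 5 + 10 = 15, A[0][1] + B[1][2] = 6 + 4 = 10, A[0][2] + B[2][2] = -1 + 7 = 6) = 6 (attained at k = 2)
  C[1][0] = min over k of (A[1][0] + B[0][0] = 6 + 5 = 11, A[1][1] + B[1][0] = 9 + 5 = 14, A[1][2] + B[2][0] = 5 + 8 = 13) = 11 (attained at k = 0)
  C[1][1] = min over k of (A[1][0] + B[0][1] = 6 + -4 = 2, A[1][1] + B[1][1] = 9 + 10 = 19, A[1][2] + B[2][1] = 5 + -1 = 4) = 2 (attained at k = 0)
  C[1][2] = min over k of (A[1][0] + B[0][2] = 6 + 10 = 16, A[1][1] + B[1][2] = 9 + 4 = 13, A[1][2] + B[2][2] = 5 + 7 = 12) = 12 (attained at k = 2)
  C[2][0] = min over k of (A[2][0] + B[0][0] = 2 + 5 = 7, A[2][1] + B[1][0] = 5 + 5 = 10, A[2][2] + B[2][0] = 8 + 8 = 16) = 7 (attained at k = 0)
  C[2][1] = min over k of (A[2][0] + B[0][1] = 2 + -4 = -2, A[2][1] + B[1][1] = 5 + 10 = 15, A[2][2] + B[2][1] = 8 + -1 = 7) = -2 (attained at k = 0)
  C[2][2] = min over k of (A[2][0] + B[0][2] = 2 + 10 = 12, A[2][1] + B[1][2] = 5 + 4 = 9, A[2][2] + B[2][2] = 8 + 7 = 15) = 9 (attained at k = 1)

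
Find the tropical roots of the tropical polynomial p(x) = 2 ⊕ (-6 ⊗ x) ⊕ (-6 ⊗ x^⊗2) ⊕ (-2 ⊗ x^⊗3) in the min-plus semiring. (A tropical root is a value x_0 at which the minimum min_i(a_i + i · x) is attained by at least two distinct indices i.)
Roots: {-4, 0, 8}

Each tropical root is a break point of the lower envelope of the lines y = a_i + i · x (there are 4 lines, with slopes 0, 1, ..., 3). Only the lines that attain the minimum somewhere contribute to roots; other lines are dominated. Here the surviving (envelope) indices are i = 3, i = 2, i = 1, i = 0.
Intersections between consecutive envelope lines give the roots: for adjacent envelope indices i < j the intersection is x = (a_i − a_j) / (j − i). Reading off the sorted break points: {-4, 0, 8}.
Verification: at each break x_0, at least two indices attain the minimum of min_i(a_i + i · x_0).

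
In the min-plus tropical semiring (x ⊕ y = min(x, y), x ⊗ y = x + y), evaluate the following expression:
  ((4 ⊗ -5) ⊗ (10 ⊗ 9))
((4 ⊗ -5) ⊗ (10 ⊗ 9)) = 18

Expand innermost to outermost. Recall ⊕ takes the minimum of its arguments and ⊗ takes their sum. Working out the expression ((4 ⊗ -5) ⊗ (10 ⊗ 9)) gives 18.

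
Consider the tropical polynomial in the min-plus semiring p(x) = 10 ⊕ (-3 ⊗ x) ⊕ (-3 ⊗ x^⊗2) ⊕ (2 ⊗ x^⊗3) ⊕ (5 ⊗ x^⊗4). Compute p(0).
p(0) = -3

A tropical monomial a ⊗ x^⊗i evaluates to a + i · x. Evaluating each term at x = 0:
  Term 0 contributes 10 + 0 · 0 = 10
  Term 1 contributes -3 + 1 · 0 = -3
  Term 2 contributes -3 + 2 · 0 = -3
  Term 3 contributes 2 + 3 · 0 = 2
  Term 4 contributes 5 + 4 · 0 = 5
p(0) = ⊕ of these = min[10, -3, -3, 2, 5] = -3.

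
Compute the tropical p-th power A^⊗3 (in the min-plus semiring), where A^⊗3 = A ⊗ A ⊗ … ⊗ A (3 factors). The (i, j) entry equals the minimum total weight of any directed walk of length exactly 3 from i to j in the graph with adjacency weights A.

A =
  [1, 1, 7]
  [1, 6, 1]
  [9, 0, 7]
A^⊗3 =
  [3, 2, 3]
  [2, 3, 2]
  [2, 1, 7]

Each entry (A^⊗3)_ij equals the minimum over all length-3 walks i = v_0 → v_1 → … → v_3 = j of Σ_t A[v_t][v_{t+1}]. For example, for (i, j) = (0, 2) we minimise over 9 possible intermediate vertex sequences; the minimum is 3, attained along the walk 0 → 0 → 1 → 2.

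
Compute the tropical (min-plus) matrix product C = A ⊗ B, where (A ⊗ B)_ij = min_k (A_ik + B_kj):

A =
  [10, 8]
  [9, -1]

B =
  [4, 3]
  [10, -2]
A ⊗ B =
  [14, 6]
  [9, -3]

Apply the min-plus product entry-by-entry:
  C[0][0] = min over k of (A[0][0] + B[0][0] = 10 + 4 = 14, A[0][1] + B[1][0] = 8 + 10 = 18) = 14 (attained at k = 0)
  C[0][1] = min over k of (A[0][0] + B[0][1] = 10 + 3 = 13, A[0][1] + B[1][1] = 8 + -2 = 6) = 6 (attained at k = 1)
  C[1][0] = min over k of (A[1][0] + B[0][0] = 9 + 4 = 13, A[1][1] + B[1][0] = -1 + 10 = 9) = 9 (attained at k = 1)
  C[1][1] = min over k of (A[1][0] + B[0][1] = 9 + 3 = 12, A[1][1] + B[1][1] = -1 + -2 = -3) = -3 (attained at k = 1)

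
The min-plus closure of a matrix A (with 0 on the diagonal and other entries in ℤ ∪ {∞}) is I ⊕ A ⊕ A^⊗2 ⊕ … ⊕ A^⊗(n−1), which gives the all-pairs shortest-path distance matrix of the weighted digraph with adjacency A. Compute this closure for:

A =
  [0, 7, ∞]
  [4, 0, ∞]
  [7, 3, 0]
Closure =
  [0, 7, ∞]
  [4, 0, ∞]
  [7, 3, 0]

This is the Floyd-Warshall all-pairs shortest-path computation. For each intermediate vertex k = 0, 1, …, 2, update dist[i][j] ← min(dist[i][j], dist[i][k] + dist[k][j]). The final matrix gives, for each (i, j), the minimum total weight of any directed path from i to j (possibly empty when i = j).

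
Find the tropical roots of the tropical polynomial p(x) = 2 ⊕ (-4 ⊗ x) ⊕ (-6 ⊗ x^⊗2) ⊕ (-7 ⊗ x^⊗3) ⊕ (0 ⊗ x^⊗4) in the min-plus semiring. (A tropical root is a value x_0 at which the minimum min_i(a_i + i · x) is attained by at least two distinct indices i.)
Roots: {-7, 1, 2, 6}

Each tropical root is a break point of the lower envelope of the lines y = a_i + i · x (there are 5 lines, with slopes 0, 1, ..., 4). Only the lines that attain the minimum somewhere contribute to roots; other lines are dominated. Here the surviving (envelope) indices are i = 4, i = 3, i = 2, i = 1, i = 0.
Intersections between consecutive envelope lines give the roots: for adjacent envelope indices i < j the intersection is x = (a_i − a_j) / (j − i). Reading off the sorted break points: {-7, 1, 2, 6}.
Verification: at each break x_0, at least two indices attain the minimum of min_i(a_i + i · x_0).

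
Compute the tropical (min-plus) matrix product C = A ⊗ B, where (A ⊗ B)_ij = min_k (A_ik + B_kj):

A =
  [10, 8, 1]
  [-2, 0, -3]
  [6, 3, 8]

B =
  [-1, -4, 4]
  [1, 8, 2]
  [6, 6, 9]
A ⊗ B =
  [7, 6, 10]
  [-3, -6, 2]
  [4, 2, 5]

Apply the min-plus product entry-by-entry:
  C[0][0] = min over k of (A[0][0] + B[0][0] = 10 + -1 = 9, A[0][1] + B[1][0] = 8 + 1 = 9, A[0][2] + B[2][0] = 1 + 6 = 7) = 7 (attained at k = 2)
  C[0][1] = min over k of (A[0][0] + B[0][1] = 10 + -4 = 6, A[0][1] + B[1][1] = 8 + 8 = 16, A[0][2] + B[2][1] = 1 + 6 = 7) = 6 (attained at k = 0)
  C[0][2] = min over k of (A[0][0] + B[0][2] = 10 + 4 = 14, A[0][1] + B[1][2] = 8 + 2 = 10, A[0][2] + B[2][2] = 1 + 9 = 10) = 10 (attained at k = 1)
  C[1][0] = min over k of (A[1][0] + B[0][0] = -2 + -1 = -3, A[1][1] + B[1][0] = 0 + 1 = 1, A[1][2] + B[2][0] = -3 + 6 = 3) = -3 (attained at k = 0)
  C[1][1] = min over k of (A[1][0] + B[0][1] = -2 + -4 = -6, A[1][1] + B[1][1] = 0 + 8 = 8, A[1][2] + B[2][1] = -3 + 6 = 3) = -6 (attained at k = 0)
  C[1][2] = min over k of (A[1][0] + B[0][2] = -2 + 4 = 2, A[1][1] + B[1][2] = 0 + 2 = 2, A[1][2] + B[2][2] = -3 + 9 = 6) = 2 (attained at k = 0)
  C[2][0] = min over k of (A[2][0] + B[0][0] = 6 + -1 = 5, A[2][1] + B[1][0] = 3 + 1 = 4, A[2][2] + B[2][0] = 8 + 6 = 14) = 4 (attained at k = 1)
  C[2][1] = min over k of (A[2][0] + B[0][1] = 6 + -4 = 2, A[2][1] + B[1][1] = 3 + 8 = 11, A[2][2] + B[2][1] = 8 + 6 = 14) = 2 (attained at k = 0)
  C[2][2] = min over k of (A[2][0] + B[0][2] = 6 + 4 = 10, A[2][1] + B[1][2] = 3 + 2 = 5, A[2][2] + B[2][2] = 8 + 9 = 17) = 5 (attained at k = 1)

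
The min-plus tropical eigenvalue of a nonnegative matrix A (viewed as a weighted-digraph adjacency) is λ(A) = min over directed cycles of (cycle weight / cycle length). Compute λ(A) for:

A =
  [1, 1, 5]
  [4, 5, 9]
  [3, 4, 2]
λ(A) = 1

Enumerate directed cycles and compute their means (weight / length). Sample:
  cycle 0 → 0: weight = 1, length = 1, mean = 1/1 ≈ 1.000
  cycle 1 → 1: weight = 5, length = 1, mean = 5/1 ≈ 5.000
  cycle 2 → 2: weight = 2, length = 1, mean = 2/1 ≈ 2.000
  cycle 0 → 1 → 0: weight = 5, length = 2, mean = 5/2 ≈ 2.500
  cycle 0 → 2 → 0: weight = 8, length = 2, mean = 8/2 ≈ 4.000
  cycle 1 → 0 → 1: weight = 5, length = 2, mean = 5/2 ≈ 2.500
Minimum mean = 1.000, attained e.g. along the cycle 0 → 0 with weight 1 and length 1. So λ(A) = 1/1 = 1.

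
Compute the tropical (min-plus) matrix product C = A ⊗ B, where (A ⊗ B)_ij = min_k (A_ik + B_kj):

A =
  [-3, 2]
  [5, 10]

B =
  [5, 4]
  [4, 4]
A ⊗ B =
  [2, 1]
  [10, 9]

Apply the min-plus product entry-by-entry:
  C[0][0] = min over k of (A[0][0] + B[0][0] = -3 + 5 = 2, A[0][1] + B[1][0] = 2 + 4 = 6) = 2 (attained at k = 0)
  C[0][1] = min over k of (A[0][0] + B[0][1] = -3 + 4 = 1, A[0][1] + B[1][1] = 2 + 4 = 6) = 1 (attained at k = 0)
  C[1][0] = min over k of (A[1][0] + B[0][0] = 5 + 5 = 10, A[1][1] + B[1][0] = 10 + 4 = 14) = 10 (attained at k = 0)
  C[1][1] = min over k of (A[1][0] + B[0][1] = 5 + 4 = 9, A[1][1] + B[1][1] = 10 + 4 = 14) = 9 (attained at k = 0)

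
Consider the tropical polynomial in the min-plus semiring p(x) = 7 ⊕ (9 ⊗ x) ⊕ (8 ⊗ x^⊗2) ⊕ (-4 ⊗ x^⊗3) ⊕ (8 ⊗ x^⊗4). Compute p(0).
p(0) = -4

A tropical monomial a ⊗ x^⊗i evaluates to a + i · x. Evaluating each term at x = 0:
  Term 0 contributes 7 + 0 · 0 = 7
  Term 1 contributes 9 + 1 · 0 = 9
  Term 2 contributes 8 + 2 · 0 = 8
  Term 3 contributes -4 + 3 · 0 = -4
  Term 4 contributes 8 + 4 · 0 = 8
p(0) = ⊕ of these = min[7, 9, 8, -4, 8] = -4.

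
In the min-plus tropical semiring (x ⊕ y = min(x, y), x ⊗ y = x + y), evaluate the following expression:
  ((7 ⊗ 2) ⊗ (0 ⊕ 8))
((7 ⊗ 2) ⊗ (0 ⊕ 8)) = 9

Expand innermost to outermost. Recall ⊕ takes the minimum of its arguments and ⊗ takes their sum. Working out the expression ((7 ⊗ 2) ⊗ (0 ⊕ 8)) gives 9.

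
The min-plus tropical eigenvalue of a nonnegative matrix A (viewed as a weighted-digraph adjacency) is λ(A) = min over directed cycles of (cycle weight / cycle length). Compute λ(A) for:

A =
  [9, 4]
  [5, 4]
λ(A) = 4

Enumerate directed cycles and compute their means (weight / length). Sample:
  cycle 0 → 0: weight = 9, length = 1, mean = 9/1 ≈ 9.000
  cycle 1 → 1: weight = 4, length = 1, mean = 4/1 ≈ 4.000
  cycle 0 → 1 → 0: weight = 9, length = 2, mean = 9/2 ≈ 4.500
  cycle 1 → 0 → 1: weight = 9, length = 2, mean = 9/2 ≈ 4.500
Minimum mean = 4.000, attained e.g. along the cycle 1 → 1 with weight 4 and length 1. So λ(A) = 4/1 = 4.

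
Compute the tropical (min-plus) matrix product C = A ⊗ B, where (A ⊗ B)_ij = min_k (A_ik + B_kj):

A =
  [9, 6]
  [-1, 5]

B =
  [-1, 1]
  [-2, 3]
A ⊗ B =
  [4, 9]
  [-2, 0]

Apply the min-plus product entry-by-entry:
  C[0][0] = min over k of (A[0][0] + B[0][0] = 9 + -1 = 8, A[0][1] + B[1][0] = 6 + -2 = 4) = 4 (attained at k = 1)
  C[0][1] = min over k of (A[0][0] + B[0][1] = 9 + 1 = 10, A[0][1] + B[1][1] = 6 + 3 = 9) = 9 (attained at k = 1)
  C[1][0] = min over k of (A[1][0] + B[0][0] = -1 + -1 = -2, A[1][1] + B[1][0] = 5 + -2 = 3) = -2 (attained at k = 0)
  C[1][1] = min over k of (A[1][0] + B[0][1] = -1 + 1 = 0, A[1][1] + B[1][1] = 5 + 3 = 8) = 0 (attained at k = 0)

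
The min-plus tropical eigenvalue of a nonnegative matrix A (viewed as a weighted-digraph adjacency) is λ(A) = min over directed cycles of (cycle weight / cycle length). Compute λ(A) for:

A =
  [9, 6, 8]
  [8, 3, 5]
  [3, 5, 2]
λ(A) = 2

Enumerate directed cycles and compute their means (weight / length). Sample:
  cycle 0 → 0: weight = 9, length = 1, mean = 9/1 ≈ 9.000
  cycle 1 → 1: weight = 3, length = 1, mean = 3/1 ≈ 3.000
  cycle 2 → 2: weight = 2, length = 1, mean = 2/1 ≈ 2.000
  cycle 0 → 1 → 0: weight = 14, length = 2, mean = 14/2 ≈ 7.000
  cycle 0 → 2 → 0: weight = 11, length = 2, mean = 11/2 ≈ 5.500
  cycle 1 → 0 → 1: weight = 14, length = 2, mean = 14/2 ≈ 7.000
Minimum mean = 2.000, attained e.g. along the cycle 2 → 2 with weight 2 and length 1. So λ(A) = 2/1 = 2.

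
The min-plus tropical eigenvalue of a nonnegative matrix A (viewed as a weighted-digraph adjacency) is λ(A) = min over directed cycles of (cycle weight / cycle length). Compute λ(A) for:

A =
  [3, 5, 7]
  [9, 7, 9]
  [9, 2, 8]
λ(A) = 3

Enumerate directed cycles and compute their means (weight / length). Sample:
  cycle 0 → 0: weight = 3, length = 1, mean = 3/1 ≈ 3.000
  cycle 1 → 1: weight = 7, length = 1, mean = 7/1 ≈ 7.000
  cycle 2 → 2: weight = 8, length = 1, mean = 8/1 ≈ 8.000
  cycle 0 → 1 → 0: weight = 14, length = 2, mean = 14/2 ≈ 7.000
  cycle 0 → 2 → 0: weight = 16, length = 2, mean = 16/2 ≈ 8.000
  cycle 1 → 0 → 1: weight = 14, length = 2, mean = 14/2 ≈ 7.000
Minimum mean = 3.000, attained e.g. along the cycle 0 → 0 with weight 3 and length 1. So λ(A) = 3/1 = 3.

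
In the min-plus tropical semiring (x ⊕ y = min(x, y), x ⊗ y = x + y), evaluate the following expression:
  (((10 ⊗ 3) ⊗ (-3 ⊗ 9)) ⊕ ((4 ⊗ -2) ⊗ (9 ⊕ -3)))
(((10 ⊗ 3) ⊗ (-3 ⊗ 9)) ⊕ ((4 ⊗ -2) ⊗ (9 ⊕ -3))) = -1

Expand innermost to outermost. Recall ⊕ takes the minimum of its arguments and ⊗ takes their sum. Working out the expression (((10 ⊗ 3) ⊗ (-3 ⊗ 9)) ⊕ ((4 ⊗ -2) ⊗ (9 ⊕ -3))) gives -1.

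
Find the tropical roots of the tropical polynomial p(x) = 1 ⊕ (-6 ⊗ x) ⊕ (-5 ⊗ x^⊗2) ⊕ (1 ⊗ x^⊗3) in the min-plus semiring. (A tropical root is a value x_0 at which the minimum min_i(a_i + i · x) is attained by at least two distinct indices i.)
Roots: {-6, -1, 7}

Each tropical root is a break point of the lower envelope of the lines y = a_i + i · x (there are 4 lines, with slopes 0, 1, ..., 3). Only the lines that attain the minimum somewhere contribute to roots; other lines are dominated. Here the surviving (envelope) indices are i = 3, i = 2, i = 1, i = 0.
Intersections between consecutive envelope lines give the roots: for adjacent envelope indices i < j the intersection is x = (a_i − a_j) / (j − i). Reading off the sorted break points: {-6, -1, 7}.
Verification: at each break x_0, at least two indices attain the minimum of min_i(a_i + i · x_0).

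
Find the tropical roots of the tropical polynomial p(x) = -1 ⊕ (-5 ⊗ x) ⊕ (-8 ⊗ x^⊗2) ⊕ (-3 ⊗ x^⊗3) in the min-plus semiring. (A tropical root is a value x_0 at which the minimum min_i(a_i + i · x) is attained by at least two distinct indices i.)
Roots: {-5, 3, 4}

Each tropical root is a break point of the lower envelope of the lines y = a_i + i · x (there are 4 lines, with slopes 0, 1, ..., 3). Only the lines that attain the minimum somewhere contribute to roots; other lines are dominated. Here the surviving (envelope) indices are i = 3, i = 2, i = 1, i = 0.
Intersections between consecutive envelope lines give the roots: for adjacent envelope indices i < j the intersection is x = (a_i − a_j) / (j − i). Reading off the sorted break points: {-5, 3, 4}.
Verification: at each break x_0, at least two indices attain the minimum of min_i(a_i + i · x_0).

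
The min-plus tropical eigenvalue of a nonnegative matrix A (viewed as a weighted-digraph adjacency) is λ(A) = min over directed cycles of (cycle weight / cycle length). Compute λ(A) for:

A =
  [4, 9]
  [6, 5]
λ(A) = 4

Enumerate directed cycles and compute their means (weight / length). Sample:
  cycle 0 → 0: weight = 4, length = 1, mean = 4/1 ≈ 4.000
  cycle 1 → 1: weight = 5, length = 1, mean = 5/1 ≈ 5.000
  cycle 0 → 1 → 0: weight = 15, length = 2, mean = 15/2 ≈ 7.500
  cycle 1 → 0 → 1: weight = 15, length = 2, mean = 15/2 ≈ 7.500
Minimum mean = 4.000, attained e.g. along the cycle 0 → 0 with weight 4 and length 1. So λ(A) = 4/1 = 4.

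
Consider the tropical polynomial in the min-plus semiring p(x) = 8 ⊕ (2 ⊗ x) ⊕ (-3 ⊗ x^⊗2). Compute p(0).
p(0) = -3

A tropical monomial a ⊗ x^⊗i evaluates to a + i · x. Evaluating each term at x = 0:
  Term 0 contributes 8 + 0 · 0 = 8
  Term 1 contributes 2 + 1 · 0 = 2
  Term 2 contributes -3 + 2 · 0 = -3
p(0) = ⊕ of these = min[8, 2, -3] = -3.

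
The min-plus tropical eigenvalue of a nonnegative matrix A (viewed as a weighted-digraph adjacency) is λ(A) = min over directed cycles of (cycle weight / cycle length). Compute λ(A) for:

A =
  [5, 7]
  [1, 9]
λ(A) = 4

Enumerate directed cycles and compute their means (weight / length). Sample:
  cycle 0 → 0: weight = 5, length = 1, mean = 5/1 ≈ 5.000
  cycle 1 → 1: weight = 9, length = 1, mean = 9/1 ≈ 9.000
  cycle 0 → 1 → 0: weight = 8, length = 2, mean = 8/2 ≈ 4.000
  cycle 1 → 0 → 1: weight = 8, length = 2, mean = 8/2 ≈ 4.000
Minimum mean = 4.000, attained e.g. along the cycle 0 → 1 → 0 with weight 8 and length 2. So λ(A) = 8/2 = 4.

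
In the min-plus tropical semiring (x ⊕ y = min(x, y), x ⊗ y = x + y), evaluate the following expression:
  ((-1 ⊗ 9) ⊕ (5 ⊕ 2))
((-1 ⊗ 9) ⊕ (5 ⊕ 2)) = 2

Expand innermost to outermost. Recall ⊕ takes the minimum of its arguments and ⊗ takes their sum. Working out the expression ((-1 ⊗ 9) ⊕ (5 ⊕ 2)) gives 2.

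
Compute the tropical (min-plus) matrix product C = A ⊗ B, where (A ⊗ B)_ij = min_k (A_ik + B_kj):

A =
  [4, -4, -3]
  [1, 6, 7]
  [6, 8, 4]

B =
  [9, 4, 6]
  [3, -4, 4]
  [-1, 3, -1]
A ⊗ B =
  [-4, -8, -4]
  [6, 2, 6]
  [3, 4, 3]

Apply the min-plus product entry-by-entry:
  C[0][0] = min over k of (A[0][0] + B[0][0] = 4 + 9 = 13, A[0][1] + B[1][0] = -4 + 3 = -1, A[0][2] + B[2][0] = -3 + -1 = -4) = -4 (attained at k = 2)
  C[0][1] = min over k of (A[0][0] + B[0][1] = 4 + 4 = 8, A[0][1] + B[1][1] = -4 + -4 = -8, A[0][2] + B[2][1] = -3 + 3 = 0) = -8 (attained at k = 1)
  C[0][2] = min over k of (A[0][0] + B[0][2] = 4 + 6 = 10, A[0][1] + B[1][2] = -4 + 4 = 0, A[0][2] + B[2][2] = -3 + -1 = -4) = -4 (attained at k = 2)
  C[1][0] = min over k of (A[1][0] + B[0][0] = 1 + 9 = 10, A[1][1] + B[1][0] = 6 + 3 = 9, A[1][2] + B[2][0] = 7 + -1 = 6) = 6 (attained at k = 2)
  C[1][1] = min over k of (A[1][0] + B[0][1] = 1 + 4 = 5, A[1][1] + B[1][1] = 6 + -4 = 2, A[1][2] + B[2][1] = 7 + 3 = 10) = 2 (attained at k = 1)
  C[1][2] = min over k of (A[1][0] + B[0][2] = 1 + 6 = 7, A[1][1] + B[1][2] = 6 + 4 = 10, A[1][2] + B[2][2] = 7 + -1 = 6) = 6 (attained at k = 2)
  C[2][0] = min over k of (A[2][0] + B[0][0] = 6 + 9 = 15, A[2][1] + B[1][0] = 8 + 3 = 11, A[2][2] + B[2][0] = 4 + -1 = 3) = 3 (attained at k = 2)
  C[2][1] = min over k of (A[2][0] + B[0][1] = 6 + 4 = 10, A[2][1] + B[1][1] = 8 + -4 = 4, A[2][2] + B[2][1] = 4 + 3 = 7) = 4 (attained at k = 1)
  C[2][2] = min over k of (A[2][0] + B[0][2] = 6 + 6 = 12, A[2][1] + B[1][2] = 8 + 4 = 12, A[2][2] + B[2][2] = 4 + -1 = 3) = 3 (attained at k = 2)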